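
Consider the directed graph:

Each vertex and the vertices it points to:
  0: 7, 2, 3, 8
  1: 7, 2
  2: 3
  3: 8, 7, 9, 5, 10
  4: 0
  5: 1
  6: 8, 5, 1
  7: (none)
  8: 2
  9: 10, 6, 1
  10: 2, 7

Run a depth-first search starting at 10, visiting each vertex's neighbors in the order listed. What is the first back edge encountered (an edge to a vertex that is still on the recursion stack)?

DFS from 10 (visiting each vertex's neighbors in the order listed); mark gray on enter, black on exit:
10 gray
  2 gray
    3 gray
      8 gray
        8→2: 2 is gray → back edge
First back edge: 8 → 2.

8->2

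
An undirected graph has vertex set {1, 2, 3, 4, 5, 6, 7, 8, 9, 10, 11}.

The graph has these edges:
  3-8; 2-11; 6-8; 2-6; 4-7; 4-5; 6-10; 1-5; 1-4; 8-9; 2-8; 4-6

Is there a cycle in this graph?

DFS, tracking each vertex's parent; an edge to a visited non-parent vertex closes a cycle.
Start from 8:
visit 8 (parent –)
  visit 9 (parent 8)
    9–8: parent, skip
  visit 2 (parent 8)
    2–8: parent, skip
    visit 6 (parent 2)
      6–8: 8 visited and ≠ parent → cycle
Cycle: 8 – 2 – 6 – 8.

Yes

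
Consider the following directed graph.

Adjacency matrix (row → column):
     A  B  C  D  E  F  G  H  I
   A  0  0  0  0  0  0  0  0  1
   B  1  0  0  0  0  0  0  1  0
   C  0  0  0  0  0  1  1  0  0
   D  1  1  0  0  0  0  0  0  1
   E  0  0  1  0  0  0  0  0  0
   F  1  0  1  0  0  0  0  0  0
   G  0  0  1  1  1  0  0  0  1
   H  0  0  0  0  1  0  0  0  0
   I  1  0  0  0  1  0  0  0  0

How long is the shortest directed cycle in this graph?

2

For each vertex v, BFS finds the shortest path from v back to v.
The shortest such closed walk is C → G → C, length 2.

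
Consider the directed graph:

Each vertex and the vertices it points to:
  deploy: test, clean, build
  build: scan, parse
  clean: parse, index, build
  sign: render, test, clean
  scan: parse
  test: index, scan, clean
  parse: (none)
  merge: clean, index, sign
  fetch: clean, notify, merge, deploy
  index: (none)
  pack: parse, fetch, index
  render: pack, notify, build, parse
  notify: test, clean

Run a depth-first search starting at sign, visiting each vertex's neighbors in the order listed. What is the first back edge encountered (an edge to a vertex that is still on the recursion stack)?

merge→sign

DFS from sign (visiting each vertex's neighbors in the order listed); mark gray on enter, black on exit:
sign gray
  render gray
    pack gray
      parse gray
      parse black
      fetch gray
        clean gray
          clean→parse: parse black — skip
          index gray
          index black
          build gray
            scan gray
              scan→parse: parse black — skip
            scan black
            build→parse: parse black — skip
          build black
        clean black
        notify gray
          test gray
            test→index: index black — skip
            test→scan: scan black — skip
            test→clean: clean black — skip
          test black
          notify→clean: clean black — skip
        notify black
        merge gray
          merge→clean: clean black — skip
          merge→index: index black — skip
          merge→sign: sign is gray → back edge
First back edge: merge → sign.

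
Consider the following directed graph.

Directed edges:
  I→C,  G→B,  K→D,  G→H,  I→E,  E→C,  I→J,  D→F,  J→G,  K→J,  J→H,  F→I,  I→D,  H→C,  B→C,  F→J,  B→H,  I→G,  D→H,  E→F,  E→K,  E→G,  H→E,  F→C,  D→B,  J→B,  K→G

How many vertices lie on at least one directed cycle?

A vertex is on a directed cycle iff it belongs to a strongly connected component of size ≥ 2 (or has a self-loop).
The vertices on cycles are {B, D, E, F, G, H, I, J, K} — 9 in total.

9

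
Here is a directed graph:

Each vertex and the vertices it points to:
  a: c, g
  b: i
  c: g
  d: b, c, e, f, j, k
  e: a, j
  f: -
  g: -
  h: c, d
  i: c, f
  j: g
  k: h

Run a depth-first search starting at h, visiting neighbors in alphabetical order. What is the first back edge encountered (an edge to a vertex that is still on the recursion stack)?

DFS from h (visiting neighbors in alphabetical order); mark gray on enter, black on exit:
h gray
  c gray
    g gray
    g black
  c black
  d gray
    b gray
      i gray
        i→c: c black — skip
        f gray
        f black
      i black
    b black
    d→c: c black — skip
    e gray
      a gray
        a→c: c black — skip
        a→g: g black — skip
      a black
      j gray
        j→g: g black — skip
      j black
    e black
    d→f: f black — skip
    d→j: j black — skip
    k gray
      k→h: h is gray → back edge
First back edge: k → h.

k->h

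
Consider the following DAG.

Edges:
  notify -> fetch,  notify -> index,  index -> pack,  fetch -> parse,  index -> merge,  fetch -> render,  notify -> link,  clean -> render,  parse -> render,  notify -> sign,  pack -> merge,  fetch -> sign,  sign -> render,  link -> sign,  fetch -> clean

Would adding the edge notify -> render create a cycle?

Adding notify→render creates a cycle iff render can already reach notify.
Explore from render: no path reaches notify. The graph stays acyclic.

No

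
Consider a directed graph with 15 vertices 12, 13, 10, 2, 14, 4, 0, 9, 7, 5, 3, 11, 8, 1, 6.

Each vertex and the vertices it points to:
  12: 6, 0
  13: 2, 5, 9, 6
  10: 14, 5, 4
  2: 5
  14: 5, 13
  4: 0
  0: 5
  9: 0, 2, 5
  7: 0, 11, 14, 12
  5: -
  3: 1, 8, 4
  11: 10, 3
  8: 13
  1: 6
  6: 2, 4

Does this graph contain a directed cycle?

No

DFS with white/gray/black marking, starting from 13:
13 gray
  2 gray
    5 gray
    5 black
  2 black
  13→5: 5 black — skip
  9 gray
    0 gray
      0→5: 5 black — skip
    0 black
    9→2: 2 black — skip
    9→5: 5 black — skip
  9 black
  6 gray
    6→2: 2 black — skip
    4 gray
      4→0: 0 black — skip
    4 black
  6 black
13 black
12 gray
  12→6: 6 black — skip
  12→0: 0 black — skip
12 black
10 gray
  14 gray
    14→5: 5 black — skip
    14→13: 13 black — skip
  14 black
  10→5: 5 black — skip
  10→4: 4 black — skip
10 black
7 gray
  7→0: 0 black — skip
  11 gray
    11→10: 10 black — skip
    3 gray
      1 gray
        1→6: 6 black — skip
      1 black
      8 gray
        8→13: 13 black — skip
      8 black
      3→4: 4 black — skip
    3 black
  11 black
  7→14: 14 black — skip
  7→12: 12 black — skip
7 black
Every edge goes to a white or black vertex — no back edge, so the graph is acyclic.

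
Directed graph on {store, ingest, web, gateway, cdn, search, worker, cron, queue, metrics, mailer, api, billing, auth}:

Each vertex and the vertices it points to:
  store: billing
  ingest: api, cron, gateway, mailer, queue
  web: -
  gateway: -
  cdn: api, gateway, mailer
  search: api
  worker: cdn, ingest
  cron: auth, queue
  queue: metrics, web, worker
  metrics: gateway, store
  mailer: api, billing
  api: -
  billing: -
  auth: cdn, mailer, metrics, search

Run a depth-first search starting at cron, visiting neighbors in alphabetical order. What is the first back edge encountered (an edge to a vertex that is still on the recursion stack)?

ingest->cron

DFS from cron (visiting neighbors in alphabetical order); mark gray on enter, black on exit:
cron gray
  auth gray
    cdn gray
      api gray
      api black
      gateway gray
      gateway black
      mailer gray
        mailer→api: api black — skip
        billing gray
        billing black
      mailer black
    cdn black
    auth→mailer: mailer black — skip
    metrics gray
      metrics→gateway: gateway black — skip
      store gray
        store→billing: billing black — skip
      store black
    metrics black
    search gray
      search→api: api black — skip
    search black
  auth black
  queue gray
    queue→metrics: metrics black — skip
    web gray
    web black
    worker gray
      worker→cdn: cdn black — skip
      ingest gray
        ingest→api: api black — skip
        ingest→cron: cron is gray → back edge
First back edge: ingest → cron.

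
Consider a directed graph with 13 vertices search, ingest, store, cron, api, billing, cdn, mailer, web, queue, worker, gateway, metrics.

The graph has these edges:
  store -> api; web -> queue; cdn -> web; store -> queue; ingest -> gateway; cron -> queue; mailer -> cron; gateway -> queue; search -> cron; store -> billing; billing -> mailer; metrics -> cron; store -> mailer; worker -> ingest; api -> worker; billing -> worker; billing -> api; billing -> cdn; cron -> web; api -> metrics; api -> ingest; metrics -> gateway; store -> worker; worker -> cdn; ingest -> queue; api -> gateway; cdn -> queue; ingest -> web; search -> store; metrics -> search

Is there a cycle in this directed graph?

Yes

DFS with white/gray/black marking, starting from worker:
worker gray
  cdn gray
    web gray
      queue gray
      queue black
    web black
    cdn→queue: queue black — skip
  cdn black
  ingest gray
    ingest→queue: queue black — skip
    gateway gray
      gateway→queue: queue black — skip
    gateway black
    ingest→web: web black — skip
  ingest black
worker black
search gray
  cron gray
    cron→web: web black — skip
    cron→queue: queue black — skip
  cron black
  store gray
    api gray
      api→gateway: gateway black — skip
      api→ingest: ingest black — skip
      metrics gray
        metrics→cron: cron black — skip
        metrics→gateway: gateway black — skip
        metrics→search: search is gray → back edge
Back edge found, so a cycle exists: search → store → api → metrics → search.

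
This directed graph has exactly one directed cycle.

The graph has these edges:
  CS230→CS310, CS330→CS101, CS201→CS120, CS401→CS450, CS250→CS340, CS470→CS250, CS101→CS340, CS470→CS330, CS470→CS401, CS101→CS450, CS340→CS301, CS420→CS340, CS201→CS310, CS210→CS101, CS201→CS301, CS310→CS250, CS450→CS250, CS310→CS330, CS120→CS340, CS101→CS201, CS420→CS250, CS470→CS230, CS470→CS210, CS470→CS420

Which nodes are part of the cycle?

DFS with gray/black marking from CS330:
CS330 gray
  CS101 gray
    CS450 gray
      CS250 gray
        CS340 gray
          CS301 gray
          CS301 black
        CS340 black
      CS250 black
    CS450 black
    CS201 gray
      CS201→CS301: CS301 black — skip
      CS120 gray
        CS120→CS340: CS340 black — skip
      CS120 black
      CS310 gray
        CS310→CS250: CS250 black — skip
        CS310→CS330: CS330 is gray → back edge
Back edge closes the cycle CS330 → CS101 → CS201 → CS310 → CS330; its vertices are {CS101, CS201, CS310, CS330}.

CS101, CS201, CS310, CS330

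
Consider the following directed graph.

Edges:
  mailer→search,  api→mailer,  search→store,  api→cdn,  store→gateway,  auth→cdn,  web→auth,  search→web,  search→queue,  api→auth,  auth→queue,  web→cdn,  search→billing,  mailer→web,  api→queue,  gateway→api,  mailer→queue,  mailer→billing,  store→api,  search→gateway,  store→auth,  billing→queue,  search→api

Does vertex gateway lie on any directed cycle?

gateway is on a cycle iff gateway can reach itself via ≥1 edge.
gateway → api → mailer → search → gateway — yes.

Yes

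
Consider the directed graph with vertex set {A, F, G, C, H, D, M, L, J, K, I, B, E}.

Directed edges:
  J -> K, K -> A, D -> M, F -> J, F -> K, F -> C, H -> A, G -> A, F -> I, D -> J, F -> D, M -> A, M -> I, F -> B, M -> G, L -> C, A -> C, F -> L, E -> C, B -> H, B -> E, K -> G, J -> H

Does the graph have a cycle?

No

DFS with white/gray/black marking, starting from B:
B gray
  H gray
    A gray
      C gray
      C black
    A black
  H black
  E gray
    E→C: C black — skip
  E black
B black
F gray
  J gray
    K gray
      G gray
        G→A: A black — skip
      G black
      K→A: A black — skip
    K black
    J→H: H black — skip
  J black
  D gray
    M gray
      I gray
      I black
      M→G: G black — skip
      M→A: A black — skip
    M black
    D→J: J black — skip
  D black
  F→B: B black — skip
  L gray
    L→C: C black — skip
  L black
  F→C: C black — skip
  F→I: I black — skip
  F→K: K black — skip
F black
Every edge goes to a white or black vertex — no back edge, so the graph is acyclic.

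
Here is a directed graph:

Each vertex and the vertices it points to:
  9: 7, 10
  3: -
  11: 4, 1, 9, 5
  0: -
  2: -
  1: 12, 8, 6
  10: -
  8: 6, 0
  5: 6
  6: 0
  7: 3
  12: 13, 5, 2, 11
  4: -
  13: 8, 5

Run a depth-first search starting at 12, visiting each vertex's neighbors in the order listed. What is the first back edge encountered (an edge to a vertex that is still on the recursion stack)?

1→12

DFS from 12 (visiting each vertex's neighbors in the order listed); mark gray on enter, black on exit:
12 gray
  13 gray
    8 gray
      6 gray
        0 gray
        0 black
      6 black
      8→0: 0 black — skip
    8 black
    5 gray
      5→6: 6 black — skip
    5 black
  13 black
  12→5: 5 black — skip
  2 gray
  2 black
  11 gray
    4 gray
    4 black
    1 gray
      1→12: 12 is gray → back edge
First back edge: 1 → 12.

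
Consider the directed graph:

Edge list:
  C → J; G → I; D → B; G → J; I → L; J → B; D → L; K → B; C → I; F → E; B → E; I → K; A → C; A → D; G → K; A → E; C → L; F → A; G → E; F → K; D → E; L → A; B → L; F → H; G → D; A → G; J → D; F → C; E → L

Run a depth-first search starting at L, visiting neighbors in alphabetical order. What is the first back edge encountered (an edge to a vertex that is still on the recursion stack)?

E->L

DFS from L (visiting neighbors in alphabetical order); mark gray on enter, black on exit:
L gray
  A gray
    C gray
      I gray
        K gray
          B gray
            E gray
              E→L: L is gray → back edge
First back edge: E → L.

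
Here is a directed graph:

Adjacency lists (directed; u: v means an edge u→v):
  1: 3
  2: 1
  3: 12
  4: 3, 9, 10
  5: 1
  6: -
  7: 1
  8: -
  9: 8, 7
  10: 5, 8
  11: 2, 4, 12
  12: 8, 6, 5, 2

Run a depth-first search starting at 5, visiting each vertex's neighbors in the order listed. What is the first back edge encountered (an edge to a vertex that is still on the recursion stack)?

12->5

DFS from 5 (visiting each vertex's neighbors in the order listed); mark gray on enter, black on exit:
5 gray
  1 gray
    3 gray
      12 gray
        8 gray
        8 black
        6 gray
        6 black
        12→5: 5 is gray → back edge
First back edge: 12 → 5.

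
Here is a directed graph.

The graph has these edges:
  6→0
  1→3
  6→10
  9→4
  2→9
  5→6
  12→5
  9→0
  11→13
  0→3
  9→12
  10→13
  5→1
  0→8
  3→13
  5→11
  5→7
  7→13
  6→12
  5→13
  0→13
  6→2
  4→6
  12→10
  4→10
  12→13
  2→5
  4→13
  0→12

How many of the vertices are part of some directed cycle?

A vertex is on a directed cycle iff it belongs to a strongly connected component of size ≥ 2 (or has a self-loop).
The vertices on cycles are {0, 2, 4, 5, 6, 9, 12} — 7 in total.

7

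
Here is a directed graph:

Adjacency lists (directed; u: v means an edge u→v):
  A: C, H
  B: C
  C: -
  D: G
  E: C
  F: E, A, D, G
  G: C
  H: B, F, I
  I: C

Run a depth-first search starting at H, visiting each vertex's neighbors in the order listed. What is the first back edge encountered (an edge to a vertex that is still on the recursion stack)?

A→H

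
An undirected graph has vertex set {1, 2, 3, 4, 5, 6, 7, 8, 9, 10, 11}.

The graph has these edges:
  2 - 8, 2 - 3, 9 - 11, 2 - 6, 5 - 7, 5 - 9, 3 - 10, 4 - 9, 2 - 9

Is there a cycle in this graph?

DFS, tracking each vertex's parent; an edge to a visited non-parent vertex closes a cycle.
Start from 7:
visit 7 (parent –)
  visit 5 (parent 7)
    5–7: parent, skip
    visit 9 (parent 5)
      9–5: parent, skip
      visit 4 (parent 9)
        4–9: parent, skip
      visit 11 (parent 9)
        11–9: parent, skip
      visit 2 (parent 9)
        visit 6 (parent 2)
          6–2: parent, skip
        visit 3 (parent 2)
          visit 10 (parent 3)
            10–3: parent, skip
          3–2: parent, skip
        2–9: parent, skip
        visit 8 (parent 2)
          8–2: parent, skip
visit 1 (parent –)
No non-parent visited neighbor found — the graph is a forest.

No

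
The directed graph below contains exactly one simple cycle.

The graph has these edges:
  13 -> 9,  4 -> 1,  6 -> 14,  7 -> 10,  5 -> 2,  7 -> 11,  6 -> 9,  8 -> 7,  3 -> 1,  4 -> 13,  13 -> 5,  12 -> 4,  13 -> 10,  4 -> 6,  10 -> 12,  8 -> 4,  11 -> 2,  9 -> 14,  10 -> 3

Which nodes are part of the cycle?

DFS with gray/black marking from 10:
10 gray
  3 gray
    1 gray
    1 black
  3 black
  12 gray
    4 gray
      6 gray
        9 gray
          14 gray
          14 black
        9 black
        6→14: 14 black — skip
      6 black
      13 gray
        13→9: 9 black — skip
        13→10: 10 is gray → back edge
Back edge closes the cycle 10 → 12 → 4 → 13 → 10; its vertices are {4, 10, 12, 13}.

4, 10, 12, 13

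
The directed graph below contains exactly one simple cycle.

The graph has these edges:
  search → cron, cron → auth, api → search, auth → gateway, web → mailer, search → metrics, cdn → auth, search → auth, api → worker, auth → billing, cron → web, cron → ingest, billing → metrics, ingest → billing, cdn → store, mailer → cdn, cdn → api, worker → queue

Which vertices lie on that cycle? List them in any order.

api, cdn, web, cron, mailer, search

DFS with gray/black marking from cdn:
cdn gray
  api gray
    search gray
      cron gray
        auth gray
          billing gray
            metrics gray
            metrics black
          billing black
          gateway gray
          gateway black
        auth black
        web gray
          mailer gray
            mailer→cdn: cdn is gray → back edge
Back edge closes the cycle cdn → api → search → cron → web → mailer → cdn; its vertices are {api, cdn, web, cron, mailer, search}.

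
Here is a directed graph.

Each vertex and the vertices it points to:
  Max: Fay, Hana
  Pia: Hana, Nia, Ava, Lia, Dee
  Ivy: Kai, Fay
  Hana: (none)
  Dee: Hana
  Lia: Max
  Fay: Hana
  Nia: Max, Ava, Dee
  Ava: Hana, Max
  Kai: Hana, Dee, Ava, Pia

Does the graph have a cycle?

No

DFS with white/gray/black marking, starting from Dee:
Dee gray
  Hana gray
  Hana black
Dee black
Max gray
  Fay gray
    Fay→Hana: Hana black — skip
  Fay black
  Max→Hana: Hana black — skip
Max black
Pia gray
  Pia→Hana: Hana black — skip
  Nia gray
    Nia→Max: Max black — skip
    Ava gray
      Ava→Hana: Hana black — skip
      Ava→Max: Max black — skip
    Ava black
    Nia→Dee: Dee black — skip
  Nia black
  Pia→Ava: Ava black — skip
  Lia gray
    Lia→Max: Max black — skip
  Lia black
  Pia→Dee: Dee black — skip
Pia black
Ivy gray
  Kai gray
    Kai→Hana: Hana black — skip
    Kai→Dee: Dee black — skip
    Kai→Ava: Ava black — skip
    Kai→Pia: Pia black — skip
  Kai black
  Ivy→Fay: Fay black — skip
Ivy black
Every edge goes to a white or black vertex — no back edge, so the graph is acyclic.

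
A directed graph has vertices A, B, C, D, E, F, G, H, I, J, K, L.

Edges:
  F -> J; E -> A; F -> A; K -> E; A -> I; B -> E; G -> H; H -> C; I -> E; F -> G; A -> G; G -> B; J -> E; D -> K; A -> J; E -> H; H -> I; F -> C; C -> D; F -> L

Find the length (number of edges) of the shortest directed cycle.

3

For each vertex v, BFS finds the shortest path from v back to v.
The shortest such closed walk is A → J → E → A, length 3.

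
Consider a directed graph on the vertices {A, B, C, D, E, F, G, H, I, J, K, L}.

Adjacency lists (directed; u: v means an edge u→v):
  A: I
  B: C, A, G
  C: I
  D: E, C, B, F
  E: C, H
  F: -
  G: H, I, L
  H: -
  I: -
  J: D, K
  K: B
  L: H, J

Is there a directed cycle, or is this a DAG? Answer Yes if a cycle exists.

Yes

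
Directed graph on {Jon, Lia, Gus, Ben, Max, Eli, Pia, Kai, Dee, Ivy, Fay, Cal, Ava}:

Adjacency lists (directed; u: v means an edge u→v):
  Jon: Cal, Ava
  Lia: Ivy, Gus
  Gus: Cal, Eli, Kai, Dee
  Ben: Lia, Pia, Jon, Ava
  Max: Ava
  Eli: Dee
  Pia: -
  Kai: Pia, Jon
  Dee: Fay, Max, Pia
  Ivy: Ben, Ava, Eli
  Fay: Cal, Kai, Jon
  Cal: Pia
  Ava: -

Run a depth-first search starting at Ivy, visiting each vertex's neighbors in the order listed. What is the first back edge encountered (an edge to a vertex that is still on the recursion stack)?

Lia→Ivy

DFS from Ivy (visiting each vertex's neighbors in the order listed); mark gray on enter, black on exit:
Ivy gray
  Ben gray
    Lia gray
      Lia→Ivy: Ivy is gray → back edge
First back edge: Lia → Ivy.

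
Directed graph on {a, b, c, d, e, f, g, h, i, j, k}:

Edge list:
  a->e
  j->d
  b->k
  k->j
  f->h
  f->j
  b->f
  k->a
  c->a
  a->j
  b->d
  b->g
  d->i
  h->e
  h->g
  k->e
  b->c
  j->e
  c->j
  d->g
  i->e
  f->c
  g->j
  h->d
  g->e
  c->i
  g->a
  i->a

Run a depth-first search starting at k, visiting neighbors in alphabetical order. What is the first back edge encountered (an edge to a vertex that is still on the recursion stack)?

g→a

DFS from k (visiting neighbors in alphabetical order); mark gray on enter, black on exit:
k gray
  a gray
    e gray
    e black
    j gray
      d gray
        g gray
          g→a: a is gray → back edge
First back edge: g → a.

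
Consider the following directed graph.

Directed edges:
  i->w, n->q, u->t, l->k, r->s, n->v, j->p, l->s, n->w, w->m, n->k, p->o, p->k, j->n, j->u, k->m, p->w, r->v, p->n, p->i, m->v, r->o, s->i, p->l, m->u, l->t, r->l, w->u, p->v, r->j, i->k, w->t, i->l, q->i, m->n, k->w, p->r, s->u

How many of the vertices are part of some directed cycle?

11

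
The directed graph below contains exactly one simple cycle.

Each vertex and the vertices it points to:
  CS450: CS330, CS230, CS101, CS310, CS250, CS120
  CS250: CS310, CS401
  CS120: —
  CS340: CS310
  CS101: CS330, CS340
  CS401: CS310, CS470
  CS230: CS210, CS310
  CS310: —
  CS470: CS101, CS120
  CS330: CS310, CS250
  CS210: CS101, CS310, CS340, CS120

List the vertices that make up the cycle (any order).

CS101, CS250, CS330, CS401, CS470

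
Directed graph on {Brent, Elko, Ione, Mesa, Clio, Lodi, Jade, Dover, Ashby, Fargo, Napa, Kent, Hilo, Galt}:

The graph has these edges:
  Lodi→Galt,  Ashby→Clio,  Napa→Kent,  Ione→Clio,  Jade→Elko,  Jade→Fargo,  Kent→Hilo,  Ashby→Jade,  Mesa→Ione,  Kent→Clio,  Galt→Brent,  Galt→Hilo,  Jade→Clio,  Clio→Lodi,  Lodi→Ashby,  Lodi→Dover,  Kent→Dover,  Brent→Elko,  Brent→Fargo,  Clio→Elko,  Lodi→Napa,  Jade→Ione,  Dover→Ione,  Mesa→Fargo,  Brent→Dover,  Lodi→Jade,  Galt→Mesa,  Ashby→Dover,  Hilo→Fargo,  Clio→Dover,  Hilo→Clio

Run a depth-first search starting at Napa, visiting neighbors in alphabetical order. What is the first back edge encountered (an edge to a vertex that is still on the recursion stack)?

DFS from Napa (visiting neighbors in alphabetical order); mark gray on enter, black on exit:
Napa gray
  Kent gray
    Clio gray
      Dover gray
        Ione gray
          Ione→Clio: Clio is gray → back edge
First back edge: Ione → Clio.

Ione->Clio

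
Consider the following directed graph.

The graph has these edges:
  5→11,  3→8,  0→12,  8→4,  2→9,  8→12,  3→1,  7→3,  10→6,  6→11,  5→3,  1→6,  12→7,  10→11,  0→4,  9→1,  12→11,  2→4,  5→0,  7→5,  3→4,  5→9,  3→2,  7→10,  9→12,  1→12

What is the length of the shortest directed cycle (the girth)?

For each vertex v, BFS finds the shortest path from v back to v.
The shortest such closed walk is 7 → 5 → 0 → 12 → 7, length 4.

4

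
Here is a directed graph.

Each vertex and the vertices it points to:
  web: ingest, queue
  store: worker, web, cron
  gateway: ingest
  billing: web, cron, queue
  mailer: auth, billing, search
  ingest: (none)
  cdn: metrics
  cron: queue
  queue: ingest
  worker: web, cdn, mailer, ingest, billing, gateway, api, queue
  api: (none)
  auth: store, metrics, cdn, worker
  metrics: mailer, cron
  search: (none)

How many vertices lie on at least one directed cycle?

A vertex is on a directed cycle iff it belongs to a strongly connected component of size ≥ 2 (or has a self-loop).
The vertices on cycles are {cdn, auth, store, mailer, worker, metrics} — 6 in total.

6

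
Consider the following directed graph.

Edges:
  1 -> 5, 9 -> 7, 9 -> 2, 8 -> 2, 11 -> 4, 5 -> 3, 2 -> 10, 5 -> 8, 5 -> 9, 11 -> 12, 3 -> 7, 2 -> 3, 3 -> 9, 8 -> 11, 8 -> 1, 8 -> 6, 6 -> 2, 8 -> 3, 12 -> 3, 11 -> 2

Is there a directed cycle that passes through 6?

No

6 lies on a cycle iff there is a path from 6 back to itself.
Exploring from 6, it never reaches itself; equivalently, its strongly connected component is a singleton.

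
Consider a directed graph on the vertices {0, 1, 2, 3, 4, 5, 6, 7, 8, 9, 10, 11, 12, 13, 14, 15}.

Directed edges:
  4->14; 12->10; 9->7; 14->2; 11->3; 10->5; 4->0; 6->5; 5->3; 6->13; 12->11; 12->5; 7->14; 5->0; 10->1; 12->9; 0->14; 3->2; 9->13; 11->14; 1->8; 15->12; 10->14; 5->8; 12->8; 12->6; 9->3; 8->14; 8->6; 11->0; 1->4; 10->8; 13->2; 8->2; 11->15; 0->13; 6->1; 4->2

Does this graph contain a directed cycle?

Yes

DFS with white/gray/black marking, starting from 14:
14 gray
  2 gray
  2 black
14 black
0 gray
  13 gray
    13→2: 2 black — skip
  13 black
  0→14: 14 black — skip
0 black
1 gray
  4 gray
    4→0: 0 black — skip
    4→2: 2 black — skip
    4→14: 14 black — skip
  4 black
  8 gray
    8→2: 2 black — skip
    6 gray
      6→1: 1 is gray → back edge
Back edge found, so a cycle exists: 1 → 8 → 6 → 1.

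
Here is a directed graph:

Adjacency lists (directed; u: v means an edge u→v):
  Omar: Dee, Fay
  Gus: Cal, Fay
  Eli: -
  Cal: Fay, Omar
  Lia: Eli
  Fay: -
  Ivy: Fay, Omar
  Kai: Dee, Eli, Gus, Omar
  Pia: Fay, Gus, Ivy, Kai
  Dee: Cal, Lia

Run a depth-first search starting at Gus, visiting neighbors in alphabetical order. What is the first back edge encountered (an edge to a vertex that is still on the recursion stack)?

DFS from Gus (visiting neighbors in alphabetical order); mark gray on enter, black on exit:
Gus gray
  Cal gray
    Fay gray
    Fay black
    Omar gray
      Dee gray
        Dee→Cal: Cal is gray → back edge
First back edge: Dee → Cal.

Dee->Cal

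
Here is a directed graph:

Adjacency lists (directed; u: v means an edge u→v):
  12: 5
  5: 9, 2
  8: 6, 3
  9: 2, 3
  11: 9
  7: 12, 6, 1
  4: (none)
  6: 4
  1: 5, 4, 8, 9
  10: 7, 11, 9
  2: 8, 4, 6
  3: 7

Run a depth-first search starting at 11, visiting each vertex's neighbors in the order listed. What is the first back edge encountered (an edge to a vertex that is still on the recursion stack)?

5→9

DFS from 11 (visiting each vertex's neighbors in the order listed); mark gray on enter, black on exit:
11 gray
  9 gray
    2 gray
      8 gray
        6 gray
          4 gray
          4 black
        6 black
        3 gray
          7 gray
            12 gray
              5 gray
                5→9: 9 is gray → back edge
First back edge: 5 → 9.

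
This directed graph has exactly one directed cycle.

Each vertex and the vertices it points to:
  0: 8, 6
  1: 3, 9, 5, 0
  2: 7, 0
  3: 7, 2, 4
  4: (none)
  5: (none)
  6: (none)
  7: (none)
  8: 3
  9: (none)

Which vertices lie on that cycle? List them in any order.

0, 2, 3, 8

DFS with gray/black marking from 3:
3 gray
  7 gray
  7 black
  2 gray
    2→7: 7 black — skip
    0 gray
      8 gray
        8→3: 3 is gray → back edge
Back edge closes the cycle 3 → 2 → 0 → 8 → 3; its vertices are {0, 2, 3, 8}.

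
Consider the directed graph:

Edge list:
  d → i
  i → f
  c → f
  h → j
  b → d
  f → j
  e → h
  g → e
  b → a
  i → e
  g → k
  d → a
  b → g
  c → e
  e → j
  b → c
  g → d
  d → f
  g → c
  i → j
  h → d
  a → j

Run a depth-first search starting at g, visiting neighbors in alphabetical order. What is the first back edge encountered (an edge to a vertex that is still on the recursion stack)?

i->e

DFS from g (visiting neighbors in alphabetical order); mark gray on enter, black on exit:
g gray
  c gray
    e gray
      h gray
        d gray
          a gray
            j gray
            j black
          a black
          f gray
            f→j: j black — skip
          f black
          i gray
            i→e: e is gray → back edge
First back edge: i → e.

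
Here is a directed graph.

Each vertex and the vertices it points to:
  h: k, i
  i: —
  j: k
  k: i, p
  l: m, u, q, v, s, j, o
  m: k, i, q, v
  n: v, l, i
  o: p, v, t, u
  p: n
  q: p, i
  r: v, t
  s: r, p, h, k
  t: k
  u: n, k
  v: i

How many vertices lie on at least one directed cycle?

13

A vertex is on a directed cycle iff it belongs to a strongly connected component of size ≥ 2 (or has a self-loop).
The vertices on cycles are {h, j, k, l, m, n, o, p, q, r, s, t, u} — 13 in total.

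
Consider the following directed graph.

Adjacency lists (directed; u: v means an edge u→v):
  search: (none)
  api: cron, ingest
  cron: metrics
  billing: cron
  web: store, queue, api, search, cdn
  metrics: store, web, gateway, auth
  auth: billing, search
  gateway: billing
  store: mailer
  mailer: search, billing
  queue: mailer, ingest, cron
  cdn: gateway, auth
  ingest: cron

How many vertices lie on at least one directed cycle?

12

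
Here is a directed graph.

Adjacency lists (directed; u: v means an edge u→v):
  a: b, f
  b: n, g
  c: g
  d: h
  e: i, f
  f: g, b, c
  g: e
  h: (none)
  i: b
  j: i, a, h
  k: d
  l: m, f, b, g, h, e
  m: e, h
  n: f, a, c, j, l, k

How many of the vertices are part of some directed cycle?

11

A vertex is on a directed cycle iff it belongs to a strongly connected component of size ≥ 2 (or has a self-loop).
The vertices on cycles are {a, b, c, e, f, g, i, j, l, m, n} — 11 in total.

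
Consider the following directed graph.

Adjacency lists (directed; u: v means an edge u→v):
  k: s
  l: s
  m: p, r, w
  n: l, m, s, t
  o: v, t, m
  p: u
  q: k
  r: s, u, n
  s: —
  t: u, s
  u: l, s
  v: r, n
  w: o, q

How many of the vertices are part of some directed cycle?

6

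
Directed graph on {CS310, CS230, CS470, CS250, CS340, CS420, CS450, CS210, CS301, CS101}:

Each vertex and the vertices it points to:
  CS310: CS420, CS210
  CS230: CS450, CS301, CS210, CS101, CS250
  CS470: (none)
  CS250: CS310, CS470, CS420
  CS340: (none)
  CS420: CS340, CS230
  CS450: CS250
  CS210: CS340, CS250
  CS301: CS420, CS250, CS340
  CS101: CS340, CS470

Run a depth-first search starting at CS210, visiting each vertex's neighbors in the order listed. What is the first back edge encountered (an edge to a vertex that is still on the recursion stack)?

DFS from CS210 (visiting each vertex's neighbors in the order listed); mark gray on enter, black on exit:
CS210 gray
  CS340 gray
  CS340 black
  CS250 gray
    CS310 gray
      CS420 gray
        CS420→CS340: CS340 black — skip
        CS230 gray
          CS450 gray
            CS450→CS250: CS250 is gray → back edge
First back edge: CS450 → CS250.

CS450->CS250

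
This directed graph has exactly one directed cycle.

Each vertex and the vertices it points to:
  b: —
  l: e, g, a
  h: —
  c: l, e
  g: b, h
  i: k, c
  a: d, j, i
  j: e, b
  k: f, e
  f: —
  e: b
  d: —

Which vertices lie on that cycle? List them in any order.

a, c, i, l

DFS with gray/black marking from a:
a gray
  d gray
  d black
  j gray
    e gray
      b gray
      b black
    e black
    j→b: b black — skip
  j black
  i gray
    k gray
      f gray
      f black
      k→e: e black — skip
    k black
    c gray
      l gray
        l→e: e black — skip
        g gray
          g→b: b black — skip
          h gray
          h black
        g black
        l→a: a is gray → back edge
Back edge closes the cycle a → i → c → l → a; its vertices are {a, c, i, l}.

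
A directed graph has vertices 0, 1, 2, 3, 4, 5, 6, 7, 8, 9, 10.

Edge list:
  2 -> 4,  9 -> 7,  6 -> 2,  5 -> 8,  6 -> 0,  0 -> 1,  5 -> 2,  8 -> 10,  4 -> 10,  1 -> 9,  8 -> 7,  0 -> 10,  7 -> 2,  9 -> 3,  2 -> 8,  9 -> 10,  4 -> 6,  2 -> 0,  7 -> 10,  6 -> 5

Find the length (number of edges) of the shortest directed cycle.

3

For each vertex v, BFS finds the shortest path from v back to v.
The shortest such closed walk is 6 → 2 → 4 → 6, length 3.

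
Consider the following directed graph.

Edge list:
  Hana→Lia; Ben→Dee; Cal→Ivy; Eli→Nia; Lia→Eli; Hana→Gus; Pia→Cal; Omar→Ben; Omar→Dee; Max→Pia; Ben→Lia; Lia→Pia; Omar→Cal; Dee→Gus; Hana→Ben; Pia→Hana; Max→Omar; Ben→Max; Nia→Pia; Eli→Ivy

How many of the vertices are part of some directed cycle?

8

A vertex is on a directed cycle iff it belongs to a strongly connected component of size ≥ 2 (or has a self-loop).
The vertices on cycles are {Ben, Eli, Lia, Max, Nia, Pia, Hana, Omar} — 8 in total.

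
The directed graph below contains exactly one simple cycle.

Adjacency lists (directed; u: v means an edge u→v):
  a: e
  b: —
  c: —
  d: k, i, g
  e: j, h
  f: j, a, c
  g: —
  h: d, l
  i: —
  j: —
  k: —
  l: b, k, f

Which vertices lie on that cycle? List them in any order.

DFS with gray/black marking from h:
h gray
  d gray
    k gray
    k black
    i gray
    i black
    g gray
    g black
  d black
  l gray
    b gray
    b black
    l→k: k black — skip
    f gray
      j gray
      j black
      a gray
        e gray
          e→j: j black — skip
          e→h: h is gray → back edge
Back edge closes the cycle h → l → f → a → e → h; its vertices are {a, e, f, h, l}.

a, e, f, h, l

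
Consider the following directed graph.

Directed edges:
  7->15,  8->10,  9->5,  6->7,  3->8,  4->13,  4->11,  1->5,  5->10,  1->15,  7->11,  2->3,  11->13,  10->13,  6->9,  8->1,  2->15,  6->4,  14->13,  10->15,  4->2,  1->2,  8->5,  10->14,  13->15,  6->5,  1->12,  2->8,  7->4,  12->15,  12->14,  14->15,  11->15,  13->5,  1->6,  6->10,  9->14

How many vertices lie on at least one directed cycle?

11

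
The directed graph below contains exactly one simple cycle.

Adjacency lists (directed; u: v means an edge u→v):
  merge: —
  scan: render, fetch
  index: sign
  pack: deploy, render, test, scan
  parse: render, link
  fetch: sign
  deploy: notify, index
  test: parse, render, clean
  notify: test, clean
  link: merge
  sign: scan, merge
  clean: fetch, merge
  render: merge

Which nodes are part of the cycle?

DFS with gray/black marking from scan:
scan gray
  render gray
    merge gray
    merge black
  render black
  fetch gray
    sign gray
      sign→scan: scan is gray → back edge
Back edge closes the cycle scan → fetch → sign → scan; its vertices are {scan, sign, fetch}.

scan, sign, fetch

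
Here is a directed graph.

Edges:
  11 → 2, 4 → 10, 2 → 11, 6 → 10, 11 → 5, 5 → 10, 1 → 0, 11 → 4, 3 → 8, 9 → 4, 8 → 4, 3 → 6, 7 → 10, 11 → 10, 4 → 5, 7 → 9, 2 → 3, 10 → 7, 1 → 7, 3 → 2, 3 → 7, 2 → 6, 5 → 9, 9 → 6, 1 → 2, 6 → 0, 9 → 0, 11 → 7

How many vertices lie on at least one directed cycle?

9

A vertex is on a directed cycle iff it belongs to a strongly connected component of size ≥ 2 (or has a self-loop).
The vertices on cycles are {2, 3, 4, 5, 6, 7, 9, 10, 11} — 9 in total.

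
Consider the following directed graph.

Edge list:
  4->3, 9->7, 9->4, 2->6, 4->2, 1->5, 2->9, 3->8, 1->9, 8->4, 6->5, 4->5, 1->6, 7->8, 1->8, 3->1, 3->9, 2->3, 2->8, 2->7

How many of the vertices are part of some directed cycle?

A vertex is on a directed cycle iff it belongs to a strongly connected component of size ≥ 2 (or has a self-loop).
The vertices on cycles are {1, 2, 3, 4, 7, 8, 9} — 7 in total.

7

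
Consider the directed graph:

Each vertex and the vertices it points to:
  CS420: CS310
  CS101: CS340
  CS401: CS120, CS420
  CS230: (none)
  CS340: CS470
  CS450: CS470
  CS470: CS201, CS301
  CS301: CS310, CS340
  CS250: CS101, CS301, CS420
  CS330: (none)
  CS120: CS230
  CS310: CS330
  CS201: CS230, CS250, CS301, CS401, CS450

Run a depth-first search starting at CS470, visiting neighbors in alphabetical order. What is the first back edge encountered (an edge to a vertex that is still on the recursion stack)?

DFS from CS470 (visiting neighbors in alphabetical order); mark gray on enter, black on exit:
CS470 gray
  CS201 gray
    CS230 gray
    CS230 black
    CS250 gray
      CS101 gray
        CS340 gray
          CS340→CS470: CS470 is gray → back edge
First back edge: CS340 → CS470.

CS340→CS470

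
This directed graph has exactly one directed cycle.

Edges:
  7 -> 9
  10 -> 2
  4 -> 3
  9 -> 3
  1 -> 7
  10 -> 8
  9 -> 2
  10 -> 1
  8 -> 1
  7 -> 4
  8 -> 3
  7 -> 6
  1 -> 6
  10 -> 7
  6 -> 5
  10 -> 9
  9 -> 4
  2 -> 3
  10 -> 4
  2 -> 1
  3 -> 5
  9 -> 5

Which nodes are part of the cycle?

1, 2, 7, 9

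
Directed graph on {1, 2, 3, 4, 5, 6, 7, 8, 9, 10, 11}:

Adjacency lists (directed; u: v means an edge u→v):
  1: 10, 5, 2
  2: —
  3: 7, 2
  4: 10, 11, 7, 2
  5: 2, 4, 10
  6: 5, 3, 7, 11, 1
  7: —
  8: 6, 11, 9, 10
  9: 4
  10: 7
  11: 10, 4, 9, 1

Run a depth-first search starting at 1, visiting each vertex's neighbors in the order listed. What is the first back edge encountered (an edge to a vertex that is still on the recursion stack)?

11->4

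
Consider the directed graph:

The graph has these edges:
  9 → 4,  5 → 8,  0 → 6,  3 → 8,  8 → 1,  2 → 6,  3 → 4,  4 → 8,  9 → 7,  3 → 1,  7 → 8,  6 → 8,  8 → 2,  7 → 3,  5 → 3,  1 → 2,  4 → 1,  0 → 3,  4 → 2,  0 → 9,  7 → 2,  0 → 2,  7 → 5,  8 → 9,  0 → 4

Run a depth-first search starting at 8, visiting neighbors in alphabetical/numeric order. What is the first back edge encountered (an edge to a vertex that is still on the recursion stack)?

DFS from 8 (visiting neighbors in alphabetical/numeric order); mark gray on enter, black on exit:
8 gray
  1 gray
    2 gray
      6 gray
        6→8: 8 is gray → back edge
First back edge: 6 → 8.

6->8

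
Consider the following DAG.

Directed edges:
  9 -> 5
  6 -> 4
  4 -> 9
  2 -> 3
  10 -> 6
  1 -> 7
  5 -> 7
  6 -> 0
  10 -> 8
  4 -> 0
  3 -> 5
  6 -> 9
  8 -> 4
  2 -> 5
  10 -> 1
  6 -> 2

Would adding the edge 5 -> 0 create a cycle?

No

Adding 5→0 creates a cycle iff 0 can already reach 5.
Explore from 0: no path reaches 5. The graph stays acyclic.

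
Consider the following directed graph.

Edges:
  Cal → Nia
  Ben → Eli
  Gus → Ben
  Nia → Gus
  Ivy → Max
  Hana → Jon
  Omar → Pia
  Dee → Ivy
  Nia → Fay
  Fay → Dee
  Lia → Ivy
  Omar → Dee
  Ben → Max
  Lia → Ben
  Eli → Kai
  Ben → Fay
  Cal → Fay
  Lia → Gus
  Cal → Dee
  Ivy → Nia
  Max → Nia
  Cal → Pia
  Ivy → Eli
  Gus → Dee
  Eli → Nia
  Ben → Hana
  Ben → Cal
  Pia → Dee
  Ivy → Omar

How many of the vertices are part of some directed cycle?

11

A vertex is on a directed cycle iff it belongs to a strongly connected component of size ≥ 2 (or has a self-loop).
The vertices on cycles are {Ben, Cal, Dee, Eli, Fay, Gus, Ivy, Max, Nia, Pia, Omar} — 11 in total.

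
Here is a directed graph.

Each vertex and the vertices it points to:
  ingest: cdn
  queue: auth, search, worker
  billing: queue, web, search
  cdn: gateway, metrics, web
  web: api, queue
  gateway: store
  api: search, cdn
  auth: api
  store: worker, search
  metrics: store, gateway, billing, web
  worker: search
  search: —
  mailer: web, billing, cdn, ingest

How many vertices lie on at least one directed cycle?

A vertex is on a directed cycle iff it belongs to a strongly connected component of size ≥ 2 (or has a self-loop).
The vertices on cycles are {api, cdn, web, auth, queue, billing, metrics} — 7 in total.

7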